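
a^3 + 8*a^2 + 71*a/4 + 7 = (a + 1/2)*(a + 7/2)*(a + 4)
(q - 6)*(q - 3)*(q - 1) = q^3 - 10*q^2 + 27*q - 18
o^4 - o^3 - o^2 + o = o*(o - 1)^2*(o + 1)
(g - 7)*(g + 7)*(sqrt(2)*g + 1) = sqrt(2)*g^3 + g^2 - 49*sqrt(2)*g - 49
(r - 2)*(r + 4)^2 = r^3 + 6*r^2 - 32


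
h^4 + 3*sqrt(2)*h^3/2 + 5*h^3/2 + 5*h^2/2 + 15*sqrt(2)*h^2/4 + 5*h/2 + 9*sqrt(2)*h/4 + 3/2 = (h + 3/2)*(h + sqrt(2))*(sqrt(2)*h/2 + 1/2)*(sqrt(2)*h + sqrt(2))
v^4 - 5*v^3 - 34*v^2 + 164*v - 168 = (v - 7)*(v - 2)^2*(v + 6)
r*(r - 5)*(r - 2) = r^3 - 7*r^2 + 10*r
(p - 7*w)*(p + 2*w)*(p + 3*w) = p^3 - 2*p^2*w - 29*p*w^2 - 42*w^3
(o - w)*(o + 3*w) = o^2 + 2*o*w - 3*w^2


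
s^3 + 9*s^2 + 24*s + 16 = (s + 1)*(s + 4)^2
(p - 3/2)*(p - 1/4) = p^2 - 7*p/4 + 3/8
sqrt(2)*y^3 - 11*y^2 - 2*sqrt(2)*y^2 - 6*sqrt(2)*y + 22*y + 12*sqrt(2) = (y - 2)*(y - 6*sqrt(2))*(sqrt(2)*y + 1)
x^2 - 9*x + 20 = (x - 5)*(x - 4)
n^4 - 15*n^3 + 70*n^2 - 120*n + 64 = (n - 8)*(n - 4)*(n - 2)*(n - 1)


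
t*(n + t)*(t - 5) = n*t^2 - 5*n*t + t^3 - 5*t^2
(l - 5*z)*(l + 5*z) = l^2 - 25*z^2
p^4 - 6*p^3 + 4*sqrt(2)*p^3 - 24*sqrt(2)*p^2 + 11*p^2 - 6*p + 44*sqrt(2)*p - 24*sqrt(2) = (p - 3)*(p - 2)*(p - 1)*(p + 4*sqrt(2))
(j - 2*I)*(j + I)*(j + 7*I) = j^3 + 6*I*j^2 + 9*j + 14*I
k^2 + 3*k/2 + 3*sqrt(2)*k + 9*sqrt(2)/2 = (k + 3/2)*(k + 3*sqrt(2))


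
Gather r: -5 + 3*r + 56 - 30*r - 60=-27*r - 9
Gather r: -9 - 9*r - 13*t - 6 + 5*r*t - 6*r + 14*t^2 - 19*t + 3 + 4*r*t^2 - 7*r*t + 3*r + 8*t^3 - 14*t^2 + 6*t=r*(4*t^2 - 2*t - 12) + 8*t^3 - 26*t - 12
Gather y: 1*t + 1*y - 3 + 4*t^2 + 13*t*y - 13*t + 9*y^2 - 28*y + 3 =4*t^2 - 12*t + 9*y^2 + y*(13*t - 27)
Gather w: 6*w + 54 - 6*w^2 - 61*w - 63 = -6*w^2 - 55*w - 9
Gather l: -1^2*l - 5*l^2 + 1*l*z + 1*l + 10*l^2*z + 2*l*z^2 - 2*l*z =l^2*(10*z - 5) + l*(2*z^2 - z)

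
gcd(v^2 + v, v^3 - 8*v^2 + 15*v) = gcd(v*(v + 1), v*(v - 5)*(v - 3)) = v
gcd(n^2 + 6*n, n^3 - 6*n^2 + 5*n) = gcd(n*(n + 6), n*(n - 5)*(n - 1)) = n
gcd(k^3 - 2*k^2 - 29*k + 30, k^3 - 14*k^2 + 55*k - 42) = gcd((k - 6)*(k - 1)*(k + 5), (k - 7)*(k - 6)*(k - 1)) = k^2 - 7*k + 6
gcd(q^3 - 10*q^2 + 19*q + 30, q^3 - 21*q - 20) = q^2 - 4*q - 5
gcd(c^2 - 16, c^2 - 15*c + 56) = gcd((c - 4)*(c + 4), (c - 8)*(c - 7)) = 1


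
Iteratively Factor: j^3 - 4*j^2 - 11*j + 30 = (j - 2)*(j^2 - 2*j - 15) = (j - 2)*(j + 3)*(j - 5)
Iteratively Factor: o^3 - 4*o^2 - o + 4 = (o + 1)*(o^2 - 5*o + 4) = (o - 1)*(o + 1)*(o - 4)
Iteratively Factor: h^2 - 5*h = (h - 5)*(h)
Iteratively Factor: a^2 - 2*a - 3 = (a - 3)*(a + 1)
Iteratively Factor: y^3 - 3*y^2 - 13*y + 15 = (y - 1)*(y^2 - 2*y - 15) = (y - 1)*(y + 3)*(y - 5)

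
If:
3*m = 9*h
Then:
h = m/3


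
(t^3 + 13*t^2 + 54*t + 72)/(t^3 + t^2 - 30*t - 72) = (t + 6)/(t - 6)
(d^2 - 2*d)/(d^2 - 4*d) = (d - 2)/(d - 4)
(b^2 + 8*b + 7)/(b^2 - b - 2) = (b + 7)/(b - 2)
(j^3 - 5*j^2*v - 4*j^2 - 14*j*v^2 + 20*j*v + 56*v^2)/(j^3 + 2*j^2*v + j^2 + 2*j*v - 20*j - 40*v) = (j - 7*v)/(j + 5)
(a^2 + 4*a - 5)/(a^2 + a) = (a^2 + 4*a - 5)/(a*(a + 1))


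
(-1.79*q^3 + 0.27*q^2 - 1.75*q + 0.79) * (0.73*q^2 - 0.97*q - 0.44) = -1.3067*q^5 + 1.9334*q^4 - 0.7518*q^3 + 2.1554*q^2 + 0.00370000000000004*q - 0.3476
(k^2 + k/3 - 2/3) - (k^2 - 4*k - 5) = 13*k/3 + 13/3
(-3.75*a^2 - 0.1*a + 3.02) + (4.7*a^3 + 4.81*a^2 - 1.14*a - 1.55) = 4.7*a^3 + 1.06*a^2 - 1.24*a + 1.47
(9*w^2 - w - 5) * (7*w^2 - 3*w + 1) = 63*w^4 - 34*w^3 - 23*w^2 + 14*w - 5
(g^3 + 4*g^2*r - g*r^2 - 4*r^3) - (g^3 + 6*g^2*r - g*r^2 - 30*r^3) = -2*g^2*r + 26*r^3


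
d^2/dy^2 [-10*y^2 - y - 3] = -20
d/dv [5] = 0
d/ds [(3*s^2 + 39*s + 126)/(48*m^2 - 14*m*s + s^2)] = 3*(2*(7*m - s)*(s^2 + 13*s + 42) + (2*s + 13)*(48*m^2 - 14*m*s + s^2))/(48*m^2 - 14*m*s + s^2)^2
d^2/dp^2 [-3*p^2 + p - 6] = -6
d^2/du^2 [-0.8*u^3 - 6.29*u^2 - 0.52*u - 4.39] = -4.8*u - 12.58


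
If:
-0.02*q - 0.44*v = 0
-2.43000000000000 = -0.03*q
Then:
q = 81.00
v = -3.68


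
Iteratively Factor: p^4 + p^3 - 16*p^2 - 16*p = (p + 4)*(p^3 - 3*p^2 - 4*p) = (p - 4)*(p + 4)*(p^2 + p) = p*(p - 4)*(p + 4)*(p + 1)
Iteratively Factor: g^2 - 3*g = (g - 3)*(g)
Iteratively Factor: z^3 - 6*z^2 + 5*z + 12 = (z - 3)*(z^2 - 3*z - 4) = (z - 3)*(z + 1)*(z - 4)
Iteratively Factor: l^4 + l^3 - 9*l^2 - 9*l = (l)*(l^3 + l^2 - 9*l - 9) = l*(l + 1)*(l^2 - 9) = l*(l + 1)*(l + 3)*(l - 3)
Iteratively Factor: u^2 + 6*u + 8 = (u + 2)*(u + 4)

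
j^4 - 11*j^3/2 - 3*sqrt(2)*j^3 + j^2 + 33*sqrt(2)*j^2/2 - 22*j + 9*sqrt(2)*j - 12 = (j - 6)*(j + 1/2)*(j - 2*sqrt(2))*(j - sqrt(2))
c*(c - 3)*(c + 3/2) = c^3 - 3*c^2/2 - 9*c/2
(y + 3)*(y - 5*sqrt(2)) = y^2 - 5*sqrt(2)*y + 3*y - 15*sqrt(2)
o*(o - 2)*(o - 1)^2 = o^4 - 4*o^3 + 5*o^2 - 2*o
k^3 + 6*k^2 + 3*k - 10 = (k - 1)*(k + 2)*(k + 5)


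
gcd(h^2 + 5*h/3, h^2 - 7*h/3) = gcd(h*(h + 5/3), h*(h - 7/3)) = h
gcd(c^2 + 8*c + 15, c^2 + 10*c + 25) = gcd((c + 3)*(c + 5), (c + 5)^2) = c + 5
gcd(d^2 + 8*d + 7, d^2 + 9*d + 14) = d + 7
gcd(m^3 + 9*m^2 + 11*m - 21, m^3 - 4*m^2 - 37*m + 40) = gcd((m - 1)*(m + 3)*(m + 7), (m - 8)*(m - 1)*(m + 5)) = m - 1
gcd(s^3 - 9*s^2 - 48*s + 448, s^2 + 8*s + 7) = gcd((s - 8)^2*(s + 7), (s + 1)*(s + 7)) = s + 7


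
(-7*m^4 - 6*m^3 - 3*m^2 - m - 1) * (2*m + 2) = -14*m^5 - 26*m^4 - 18*m^3 - 8*m^2 - 4*m - 2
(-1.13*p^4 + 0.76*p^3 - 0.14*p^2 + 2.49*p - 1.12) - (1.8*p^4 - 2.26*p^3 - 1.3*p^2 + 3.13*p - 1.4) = -2.93*p^4 + 3.02*p^3 + 1.16*p^2 - 0.64*p + 0.28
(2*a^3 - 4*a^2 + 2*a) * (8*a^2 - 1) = 16*a^5 - 32*a^4 + 14*a^3 + 4*a^2 - 2*a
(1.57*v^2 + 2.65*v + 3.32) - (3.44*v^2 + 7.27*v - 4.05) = -1.87*v^2 - 4.62*v + 7.37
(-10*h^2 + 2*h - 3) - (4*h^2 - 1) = -14*h^2 + 2*h - 2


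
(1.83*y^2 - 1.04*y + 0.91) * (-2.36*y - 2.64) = -4.3188*y^3 - 2.3768*y^2 + 0.598*y - 2.4024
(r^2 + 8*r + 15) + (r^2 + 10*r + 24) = 2*r^2 + 18*r + 39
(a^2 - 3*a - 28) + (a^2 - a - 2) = 2*a^2 - 4*a - 30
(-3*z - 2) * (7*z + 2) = -21*z^2 - 20*z - 4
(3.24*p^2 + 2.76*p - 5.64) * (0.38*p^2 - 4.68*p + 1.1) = 1.2312*p^4 - 14.1144*p^3 - 11.496*p^2 + 29.4312*p - 6.204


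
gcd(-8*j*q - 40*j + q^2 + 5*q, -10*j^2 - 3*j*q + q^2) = 1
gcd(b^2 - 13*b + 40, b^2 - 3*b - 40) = b - 8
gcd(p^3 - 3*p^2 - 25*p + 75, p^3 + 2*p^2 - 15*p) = p^2 + 2*p - 15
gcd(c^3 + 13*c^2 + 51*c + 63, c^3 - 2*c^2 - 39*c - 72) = c^2 + 6*c + 9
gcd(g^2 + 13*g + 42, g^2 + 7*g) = g + 7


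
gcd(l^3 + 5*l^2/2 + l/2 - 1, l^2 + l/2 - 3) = l + 2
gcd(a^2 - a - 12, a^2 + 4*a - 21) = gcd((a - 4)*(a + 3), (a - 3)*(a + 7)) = 1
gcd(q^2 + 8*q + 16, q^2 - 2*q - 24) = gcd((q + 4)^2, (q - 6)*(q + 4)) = q + 4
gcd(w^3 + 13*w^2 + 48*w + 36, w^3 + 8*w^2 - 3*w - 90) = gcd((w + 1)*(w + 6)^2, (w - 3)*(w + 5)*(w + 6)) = w + 6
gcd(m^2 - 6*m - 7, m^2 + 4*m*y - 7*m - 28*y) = m - 7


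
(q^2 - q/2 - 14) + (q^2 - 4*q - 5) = 2*q^2 - 9*q/2 - 19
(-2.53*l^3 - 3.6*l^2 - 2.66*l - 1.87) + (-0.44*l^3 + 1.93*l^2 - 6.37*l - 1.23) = -2.97*l^3 - 1.67*l^2 - 9.03*l - 3.1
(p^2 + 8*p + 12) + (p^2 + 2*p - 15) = 2*p^2 + 10*p - 3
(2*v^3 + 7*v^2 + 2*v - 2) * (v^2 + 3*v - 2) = 2*v^5 + 13*v^4 + 19*v^3 - 10*v^2 - 10*v + 4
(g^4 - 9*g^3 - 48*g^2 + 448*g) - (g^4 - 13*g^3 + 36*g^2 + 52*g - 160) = 4*g^3 - 84*g^2 + 396*g + 160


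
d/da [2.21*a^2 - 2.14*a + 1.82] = 4.42*a - 2.14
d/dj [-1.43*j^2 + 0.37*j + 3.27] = 0.37 - 2.86*j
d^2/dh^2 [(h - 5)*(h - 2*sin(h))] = 2*(h - 5)*sin(h) - 4*cos(h) + 2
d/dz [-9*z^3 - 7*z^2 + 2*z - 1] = -27*z^2 - 14*z + 2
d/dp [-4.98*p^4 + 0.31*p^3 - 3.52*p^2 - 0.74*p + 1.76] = -19.92*p^3 + 0.93*p^2 - 7.04*p - 0.74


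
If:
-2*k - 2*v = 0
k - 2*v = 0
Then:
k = 0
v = 0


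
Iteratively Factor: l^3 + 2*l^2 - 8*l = (l + 4)*(l^2 - 2*l) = l*(l + 4)*(l - 2)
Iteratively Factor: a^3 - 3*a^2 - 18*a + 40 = (a + 4)*(a^2 - 7*a + 10) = (a - 2)*(a + 4)*(a - 5)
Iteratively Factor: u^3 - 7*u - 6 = (u + 1)*(u^2 - u - 6) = (u - 3)*(u + 1)*(u + 2)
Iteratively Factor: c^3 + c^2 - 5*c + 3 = (c - 1)*(c^2 + 2*c - 3) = (c - 1)^2*(c + 3)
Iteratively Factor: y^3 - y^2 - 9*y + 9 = (y - 3)*(y^2 + 2*y - 3) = (y - 3)*(y - 1)*(y + 3)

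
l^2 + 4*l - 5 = (l - 1)*(l + 5)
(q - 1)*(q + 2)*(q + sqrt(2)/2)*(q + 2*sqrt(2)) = q^4 + q^3 + 5*sqrt(2)*q^3/2 + 5*sqrt(2)*q^2/2 - 5*sqrt(2)*q + 2*q - 4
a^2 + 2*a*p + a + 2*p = (a + 1)*(a + 2*p)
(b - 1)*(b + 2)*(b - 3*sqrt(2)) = b^3 - 3*sqrt(2)*b^2 + b^2 - 3*sqrt(2)*b - 2*b + 6*sqrt(2)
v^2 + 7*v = v*(v + 7)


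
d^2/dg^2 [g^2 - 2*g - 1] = 2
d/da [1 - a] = -1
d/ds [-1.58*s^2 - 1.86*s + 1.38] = -3.16*s - 1.86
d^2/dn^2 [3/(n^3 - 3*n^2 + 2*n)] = 6*(3*n*(1 - n)*(n^2 - 3*n + 2) + (3*n^2 - 6*n + 2)^2)/(n^3*(n^2 - 3*n + 2)^3)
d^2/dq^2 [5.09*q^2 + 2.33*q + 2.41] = 10.1800000000000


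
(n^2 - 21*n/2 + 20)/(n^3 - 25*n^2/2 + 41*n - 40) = 1/(n - 2)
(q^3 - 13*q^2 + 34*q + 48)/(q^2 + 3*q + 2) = (q^2 - 14*q + 48)/(q + 2)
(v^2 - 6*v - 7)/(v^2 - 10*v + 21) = (v + 1)/(v - 3)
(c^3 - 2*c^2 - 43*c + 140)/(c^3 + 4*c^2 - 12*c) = (c^3 - 2*c^2 - 43*c + 140)/(c*(c^2 + 4*c - 12))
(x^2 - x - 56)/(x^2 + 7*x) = (x - 8)/x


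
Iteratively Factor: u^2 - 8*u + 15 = (u - 5)*(u - 3)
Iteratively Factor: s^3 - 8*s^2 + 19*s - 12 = (s - 3)*(s^2 - 5*s + 4) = (s - 4)*(s - 3)*(s - 1)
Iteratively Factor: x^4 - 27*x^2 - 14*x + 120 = (x + 3)*(x^3 - 3*x^2 - 18*x + 40) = (x - 2)*(x + 3)*(x^2 - x - 20) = (x - 2)*(x + 3)*(x + 4)*(x - 5)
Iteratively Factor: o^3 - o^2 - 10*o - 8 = (o + 1)*(o^2 - 2*o - 8) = (o - 4)*(o + 1)*(o + 2)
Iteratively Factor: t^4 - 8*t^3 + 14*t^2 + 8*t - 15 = (t + 1)*(t^3 - 9*t^2 + 23*t - 15) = (t - 1)*(t + 1)*(t^2 - 8*t + 15) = (t - 5)*(t - 1)*(t + 1)*(t - 3)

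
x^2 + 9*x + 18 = (x + 3)*(x + 6)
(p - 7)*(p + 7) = p^2 - 49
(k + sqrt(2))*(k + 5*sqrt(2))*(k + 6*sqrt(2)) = k^3 + 12*sqrt(2)*k^2 + 82*k + 60*sqrt(2)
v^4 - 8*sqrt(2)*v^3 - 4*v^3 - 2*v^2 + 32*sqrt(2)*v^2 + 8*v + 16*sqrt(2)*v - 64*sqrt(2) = (v - 4)*(v - 8*sqrt(2))*(v - sqrt(2))*(v + sqrt(2))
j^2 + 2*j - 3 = (j - 1)*(j + 3)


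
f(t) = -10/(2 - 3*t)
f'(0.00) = -7.50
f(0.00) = -5.00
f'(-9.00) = -0.04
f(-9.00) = -0.34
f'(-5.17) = -0.10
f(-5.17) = -0.57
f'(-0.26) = -3.88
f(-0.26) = -3.60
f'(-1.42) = -0.77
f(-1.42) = -1.60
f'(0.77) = -312.17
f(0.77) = 32.26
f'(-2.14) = -0.42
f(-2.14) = -1.19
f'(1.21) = -11.29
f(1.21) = 6.13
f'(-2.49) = -0.33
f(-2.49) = -1.06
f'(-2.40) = -0.35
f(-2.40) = -1.09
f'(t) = -30/(2 - 3*t)^2 = -30/(3*t - 2)^2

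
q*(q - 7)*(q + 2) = q^3 - 5*q^2 - 14*q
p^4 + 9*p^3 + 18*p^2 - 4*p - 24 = (p - 1)*(p + 2)^2*(p + 6)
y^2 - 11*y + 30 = (y - 6)*(y - 5)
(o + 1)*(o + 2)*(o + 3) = o^3 + 6*o^2 + 11*o + 6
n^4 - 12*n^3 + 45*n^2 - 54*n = n*(n - 6)*(n - 3)^2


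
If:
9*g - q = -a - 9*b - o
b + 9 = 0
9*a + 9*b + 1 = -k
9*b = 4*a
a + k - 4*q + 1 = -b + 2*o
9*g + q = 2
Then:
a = -81/4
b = -9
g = -13/48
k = 1049/4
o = 865/8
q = 71/16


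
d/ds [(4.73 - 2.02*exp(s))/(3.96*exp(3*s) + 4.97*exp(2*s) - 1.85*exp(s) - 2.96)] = (15.9984*exp(3*s) - 46.153*exp(2*s) - 47.0162*exp(s) + 14.7297)*exp(s)/(15.6816*exp(6*s) + 39.3624*exp(5*s) + 10.0489*exp(4*s) - 41.8322*exp(3*s) - 25.9999*exp(2*s) + 10.952*exp(s) + 8.7616)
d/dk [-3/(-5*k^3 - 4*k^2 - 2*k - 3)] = 3*(-15*k^2 - 8*k - 2)/(5*k^3 + 4*k^2 + 2*k + 3)^2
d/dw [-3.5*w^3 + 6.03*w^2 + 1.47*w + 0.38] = -10.5*w^2 + 12.06*w + 1.47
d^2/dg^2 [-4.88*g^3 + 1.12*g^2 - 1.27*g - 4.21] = 2.24 - 29.28*g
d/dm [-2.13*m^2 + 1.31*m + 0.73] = 1.31 - 4.26*m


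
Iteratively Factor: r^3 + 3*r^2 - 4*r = (r - 1)*(r^2 + 4*r) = (r - 1)*(r + 4)*(r)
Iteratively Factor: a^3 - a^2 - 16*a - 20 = (a - 5)*(a^2 + 4*a + 4) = (a - 5)*(a + 2)*(a + 2)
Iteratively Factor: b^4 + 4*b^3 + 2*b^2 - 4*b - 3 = (b + 1)*(b^3 + 3*b^2 - b - 3) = (b + 1)^2*(b^2 + 2*b - 3) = (b + 1)^2*(b + 3)*(b - 1)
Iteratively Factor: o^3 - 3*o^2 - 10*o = (o + 2)*(o^2 - 5*o) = o*(o + 2)*(o - 5)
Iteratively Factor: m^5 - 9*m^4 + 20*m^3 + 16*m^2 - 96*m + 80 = (m - 2)*(m^4 - 7*m^3 + 6*m^2 + 28*m - 40) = (m - 2)*(m + 2)*(m^3 - 9*m^2 + 24*m - 20) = (m - 5)*(m - 2)*(m + 2)*(m^2 - 4*m + 4) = (m - 5)*(m - 2)^2*(m + 2)*(m - 2)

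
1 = 1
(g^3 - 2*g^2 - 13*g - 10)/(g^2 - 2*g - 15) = (g^2 + 3*g + 2)/(g + 3)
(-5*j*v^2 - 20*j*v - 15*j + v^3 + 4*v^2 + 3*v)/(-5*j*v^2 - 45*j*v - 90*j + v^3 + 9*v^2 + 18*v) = (v + 1)/(v + 6)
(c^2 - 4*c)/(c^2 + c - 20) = c/(c + 5)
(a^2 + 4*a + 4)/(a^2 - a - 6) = (a + 2)/(a - 3)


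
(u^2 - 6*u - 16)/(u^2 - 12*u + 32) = (u + 2)/(u - 4)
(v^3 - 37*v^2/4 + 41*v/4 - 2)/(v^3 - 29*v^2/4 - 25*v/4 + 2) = (v - 1)/(v + 1)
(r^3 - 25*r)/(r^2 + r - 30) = r*(r + 5)/(r + 6)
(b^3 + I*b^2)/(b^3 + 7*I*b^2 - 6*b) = b/(b + 6*I)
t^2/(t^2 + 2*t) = t/(t + 2)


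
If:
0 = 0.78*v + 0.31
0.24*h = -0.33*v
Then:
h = 0.55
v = -0.40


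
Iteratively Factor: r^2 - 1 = (r + 1)*(r - 1)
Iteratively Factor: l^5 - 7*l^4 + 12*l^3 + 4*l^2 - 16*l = (l - 4)*(l^4 - 3*l^3 + 4*l) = l*(l - 4)*(l^3 - 3*l^2 + 4) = l*(l - 4)*(l - 2)*(l^2 - l - 2) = l*(l - 4)*(l - 2)^2*(l + 1)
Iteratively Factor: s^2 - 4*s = (s)*(s - 4)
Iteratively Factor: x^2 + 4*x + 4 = (x + 2)*(x + 2)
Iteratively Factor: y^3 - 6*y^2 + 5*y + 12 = (y - 3)*(y^2 - 3*y - 4) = (y - 4)*(y - 3)*(y + 1)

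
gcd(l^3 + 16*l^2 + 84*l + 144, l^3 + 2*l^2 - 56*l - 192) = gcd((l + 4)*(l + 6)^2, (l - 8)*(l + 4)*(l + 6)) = l^2 + 10*l + 24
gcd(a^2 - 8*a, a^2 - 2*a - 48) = a - 8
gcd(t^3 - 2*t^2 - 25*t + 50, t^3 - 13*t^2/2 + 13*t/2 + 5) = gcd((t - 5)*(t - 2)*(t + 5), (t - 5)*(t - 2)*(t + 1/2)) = t^2 - 7*t + 10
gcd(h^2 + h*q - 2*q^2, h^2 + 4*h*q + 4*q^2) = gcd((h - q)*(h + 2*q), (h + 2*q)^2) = h + 2*q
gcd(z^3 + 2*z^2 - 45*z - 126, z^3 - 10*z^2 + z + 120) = z + 3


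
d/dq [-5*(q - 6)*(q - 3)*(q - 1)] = -15*q^2 + 100*q - 135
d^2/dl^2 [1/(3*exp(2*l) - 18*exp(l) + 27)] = (4*exp(l)/3 + 2)*exp(l)/(exp(4*l) - 12*exp(3*l) + 54*exp(2*l) - 108*exp(l) + 81)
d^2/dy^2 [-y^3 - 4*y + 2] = -6*y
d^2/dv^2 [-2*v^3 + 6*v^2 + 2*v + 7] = 12 - 12*v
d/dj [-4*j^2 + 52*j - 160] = 52 - 8*j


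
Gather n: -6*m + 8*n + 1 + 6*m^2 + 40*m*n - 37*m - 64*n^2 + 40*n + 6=6*m^2 - 43*m - 64*n^2 + n*(40*m + 48) + 7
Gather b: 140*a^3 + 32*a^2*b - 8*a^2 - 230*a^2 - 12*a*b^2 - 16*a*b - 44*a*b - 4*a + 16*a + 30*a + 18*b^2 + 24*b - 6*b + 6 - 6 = 140*a^3 - 238*a^2 + 42*a + b^2*(18 - 12*a) + b*(32*a^2 - 60*a + 18)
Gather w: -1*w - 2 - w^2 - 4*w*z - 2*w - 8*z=-w^2 + w*(-4*z - 3) - 8*z - 2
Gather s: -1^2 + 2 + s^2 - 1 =s^2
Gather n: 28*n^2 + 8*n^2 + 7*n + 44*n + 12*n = 36*n^2 + 63*n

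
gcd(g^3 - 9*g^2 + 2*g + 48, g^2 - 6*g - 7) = 1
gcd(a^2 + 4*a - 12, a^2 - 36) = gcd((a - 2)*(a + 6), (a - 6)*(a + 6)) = a + 6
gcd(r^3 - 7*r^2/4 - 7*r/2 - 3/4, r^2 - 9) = r - 3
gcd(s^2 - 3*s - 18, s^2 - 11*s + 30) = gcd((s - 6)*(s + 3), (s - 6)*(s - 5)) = s - 6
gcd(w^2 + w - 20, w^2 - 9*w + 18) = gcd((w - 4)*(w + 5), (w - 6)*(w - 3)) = 1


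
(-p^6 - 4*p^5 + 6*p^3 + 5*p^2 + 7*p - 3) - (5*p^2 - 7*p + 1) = -p^6 - 4*p^5 + 6*p^3 + 14*p - 4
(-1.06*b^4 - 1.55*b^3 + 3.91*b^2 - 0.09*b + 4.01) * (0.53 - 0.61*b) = 0.6466*b^5 + 0.3837*b^4 - 3.2066*b^3 + 2.1272*b^2 - 2.4938*b + 2.1253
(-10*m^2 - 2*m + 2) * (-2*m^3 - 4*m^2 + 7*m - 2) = 20*m^5 + 44*m^4 - 66*m^3 - 2*m^2 + 18*m - 4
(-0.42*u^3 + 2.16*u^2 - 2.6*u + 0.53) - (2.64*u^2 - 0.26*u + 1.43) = -0.42*u^3 - 0.48*u^2 - 2.34*u - 0.9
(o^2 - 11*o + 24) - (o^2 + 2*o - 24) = 48 - 13*o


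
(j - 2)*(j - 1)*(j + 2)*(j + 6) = j^4 + 5*j^3 - 10*j^2 - 20*j + 24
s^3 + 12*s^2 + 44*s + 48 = (s + 2)*(s + 4)*(s + 6)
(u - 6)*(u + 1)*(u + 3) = u^3 - 2*u^2 - 21*u - 18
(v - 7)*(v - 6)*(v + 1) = v^3 - 12*v^2 + 29*v + 42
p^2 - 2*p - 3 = (p - 3)*(p + 1)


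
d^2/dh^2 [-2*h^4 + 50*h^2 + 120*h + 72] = 100 - 24*h^2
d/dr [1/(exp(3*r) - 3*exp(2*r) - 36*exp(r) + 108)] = 3*(-exp(2*r) + 2*exp(r) + 12)*exp(r)/(exp(3*r) - 3*exp(2*r) - 36*exp(r) + 108)^2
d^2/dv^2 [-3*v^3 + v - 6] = -18*v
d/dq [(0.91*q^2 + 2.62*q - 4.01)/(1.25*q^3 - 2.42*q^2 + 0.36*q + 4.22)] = (-1.1375*q^4 - 6.55*q^3 + 21.7055*q^2 - 11.728*q + 12.5)/(1.5625*q^6 - 6.05*q^5 + 6.7564*q^4 + 8.8076*q^3 - 20.2952*q^2 + 3.0384*q + 17.8084)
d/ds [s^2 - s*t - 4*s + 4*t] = 2*s - t - 4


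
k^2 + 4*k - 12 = (k - 2)*(k + 6)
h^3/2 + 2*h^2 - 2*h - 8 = (h/2 + 1)*(h - 2)*(h + 4)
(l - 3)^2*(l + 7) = l^3 + l^2 - 33*l + 63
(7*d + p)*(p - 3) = 7*d*p - 21*d + p^2 - 3*p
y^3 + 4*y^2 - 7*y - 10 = (y - 2)*(y + 1)*(y + 5)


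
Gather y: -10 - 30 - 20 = -60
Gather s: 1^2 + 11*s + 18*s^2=18*s^2 + 11*s + 1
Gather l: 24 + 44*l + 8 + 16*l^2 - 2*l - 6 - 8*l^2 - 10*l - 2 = 8*l^2 + 32*l + 24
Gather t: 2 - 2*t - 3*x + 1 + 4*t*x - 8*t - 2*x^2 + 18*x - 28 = t*(4*x - 10) - 2*x^2 + 15*x - 25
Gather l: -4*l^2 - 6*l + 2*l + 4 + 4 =-4*l^2 - 4*l + 8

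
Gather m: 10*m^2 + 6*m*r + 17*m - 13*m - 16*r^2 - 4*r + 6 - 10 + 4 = 10*m^2 + m*(6*r + 4) - 16*r^2 - 4*r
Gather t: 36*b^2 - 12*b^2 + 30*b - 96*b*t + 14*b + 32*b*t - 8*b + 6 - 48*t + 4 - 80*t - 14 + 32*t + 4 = 24*b^2 + 36*b + t*(-64*b - 96)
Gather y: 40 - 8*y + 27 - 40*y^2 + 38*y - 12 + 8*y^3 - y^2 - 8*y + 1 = 8*y^3 - 41*y^2 + 22*y + 56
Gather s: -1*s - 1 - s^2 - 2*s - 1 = -s^2 - 3*s - 2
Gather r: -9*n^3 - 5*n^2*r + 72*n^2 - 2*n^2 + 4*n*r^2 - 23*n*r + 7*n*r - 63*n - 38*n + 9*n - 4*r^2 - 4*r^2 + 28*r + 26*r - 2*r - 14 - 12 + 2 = -9*n^3 + 70*n^2 - 92*n + r^2*(4*n - 8) + r*(-5*n^2 - 16*n + 52) - 24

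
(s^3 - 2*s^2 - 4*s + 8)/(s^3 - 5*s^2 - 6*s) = (-s^3 + 2*s^2 + 4*s - 8)/(s*(-s^2 + 5*s + 6))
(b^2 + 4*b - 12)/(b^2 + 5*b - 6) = (b - 2)/(b - 1)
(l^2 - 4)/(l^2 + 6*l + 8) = (l - 2)/(l + 4)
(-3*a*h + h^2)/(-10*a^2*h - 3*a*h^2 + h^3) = (3*a - h)/(10*a^2 + 3*a*h - h^2)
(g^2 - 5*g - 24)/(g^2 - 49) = (g^2 - 5*g - 24)/(g^2 - 49)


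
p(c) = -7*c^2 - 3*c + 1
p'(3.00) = -45.00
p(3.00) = -71.00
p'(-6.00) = 81.00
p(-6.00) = -233.00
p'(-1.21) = 13.94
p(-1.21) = -5.62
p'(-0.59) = 5.26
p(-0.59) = 0.33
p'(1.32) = -21.48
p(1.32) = -15.16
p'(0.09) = -4.26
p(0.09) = 0.67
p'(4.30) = -63.20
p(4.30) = -141.33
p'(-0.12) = -1.32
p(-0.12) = 1.26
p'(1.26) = -20.64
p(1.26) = -13.89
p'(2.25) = -34.50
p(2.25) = -41.19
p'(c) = -14*c - 3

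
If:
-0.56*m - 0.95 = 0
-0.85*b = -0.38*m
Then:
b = -0.76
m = -1.70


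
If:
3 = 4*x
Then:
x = 3/4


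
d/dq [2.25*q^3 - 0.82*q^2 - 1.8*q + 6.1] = 6.75*q^2 - 1.64*q - 1.8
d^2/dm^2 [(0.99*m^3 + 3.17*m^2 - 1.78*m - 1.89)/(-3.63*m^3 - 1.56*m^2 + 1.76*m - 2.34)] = (-72.329202*m^6 + 102.77982*m^5 + 338.726916*m^4 + 563.310852*m^3 - 132.394176*m^2 - 198.970668*m - 22.143384)/(47.832147*m^9 + 61.667892*m^8 - 43.072128*m^7 + 36.499086*m^6 + 100.389168*m^5 - 58.118112*m^4 + 15.629284*m^3 + 47.37096*m^2 - 28.911168*m + 12.812904)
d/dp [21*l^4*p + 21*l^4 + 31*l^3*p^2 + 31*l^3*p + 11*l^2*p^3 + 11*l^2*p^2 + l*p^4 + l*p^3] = l*(21*l^3 + 62*l^2*p + 31*l^2 + 33*l*p^2 + 22*l*p + 4*p^3 + 3*p^2)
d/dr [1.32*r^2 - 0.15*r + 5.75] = 2.64*r - 0.15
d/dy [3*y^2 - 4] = 6*y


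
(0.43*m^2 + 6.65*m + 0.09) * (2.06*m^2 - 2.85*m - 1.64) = 0.8858*m^4 + 12.4735*m^3 - 19.4723*m^2 - 11.1625*m - 0.1476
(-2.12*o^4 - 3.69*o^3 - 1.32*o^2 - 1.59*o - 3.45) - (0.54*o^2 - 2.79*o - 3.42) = -2.12*o^4 - 3.69*o^3 - 1.86*o^2 + 1.2*o - 0.0300000000000002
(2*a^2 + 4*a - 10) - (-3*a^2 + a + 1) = 5*a^2 + 3*a - 11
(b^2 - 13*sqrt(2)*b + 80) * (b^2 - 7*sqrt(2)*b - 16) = b^4 - 20*sqrt(2)*b^3 + 246*b^2 - 352*sqrt(2)*b - 1280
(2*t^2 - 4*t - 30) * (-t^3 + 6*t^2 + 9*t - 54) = -2*t^5 + 16*t^4 + 24*t^3 - 324*t^2 - 54*t + 1620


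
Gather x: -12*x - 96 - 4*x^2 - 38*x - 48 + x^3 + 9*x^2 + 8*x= x^3 + 5*x^2 - 42*x - 144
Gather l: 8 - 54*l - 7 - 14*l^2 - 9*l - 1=-14*l^2 - 63*l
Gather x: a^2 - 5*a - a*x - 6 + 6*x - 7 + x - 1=a^2 - 5*a + x*(7 - a) - 14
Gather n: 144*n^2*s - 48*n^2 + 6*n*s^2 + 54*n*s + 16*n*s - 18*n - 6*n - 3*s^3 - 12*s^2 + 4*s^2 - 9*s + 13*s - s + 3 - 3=n^2*(144*s - 48) + n*(6*s^2 + 70*s - 24) - 3*s^3 - 8*s^2 + 3*s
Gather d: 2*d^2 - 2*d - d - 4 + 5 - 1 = 2*d^2 - 3*d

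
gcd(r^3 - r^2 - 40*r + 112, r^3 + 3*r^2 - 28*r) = r^2 + 3*r - 28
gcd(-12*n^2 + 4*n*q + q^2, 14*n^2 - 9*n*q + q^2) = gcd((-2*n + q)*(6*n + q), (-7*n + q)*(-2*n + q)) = -2*n + q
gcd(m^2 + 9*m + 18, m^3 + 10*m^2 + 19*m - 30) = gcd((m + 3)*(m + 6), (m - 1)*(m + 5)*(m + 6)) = m + 6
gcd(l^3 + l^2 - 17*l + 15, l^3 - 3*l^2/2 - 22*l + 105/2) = l^2 + 2*l - 15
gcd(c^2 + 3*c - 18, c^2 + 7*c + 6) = c + 6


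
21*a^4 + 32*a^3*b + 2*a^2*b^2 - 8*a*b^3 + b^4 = (-7*a + b)*(-3*a + b)*(a + b)^2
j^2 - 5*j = j*(j - 5)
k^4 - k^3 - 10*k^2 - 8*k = k*(k - 4)*(k + 1)*(k + 2)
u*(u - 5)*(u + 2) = u^3 - 3*u^2 - 10*u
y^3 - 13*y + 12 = (y - 3)*(y - 1)*(y + 4)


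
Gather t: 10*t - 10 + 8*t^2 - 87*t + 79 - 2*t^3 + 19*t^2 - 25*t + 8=-2*t^3 + 27*t^2 - 102*t + 77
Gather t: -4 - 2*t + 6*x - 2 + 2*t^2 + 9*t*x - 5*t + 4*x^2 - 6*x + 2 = 2*t^2 + t*(9*x - 7) + 4*x^2 - 4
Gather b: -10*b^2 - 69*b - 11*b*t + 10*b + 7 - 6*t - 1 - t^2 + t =-10*b^2 + b*(-11*t - 59) - t^2 - 5*t + 6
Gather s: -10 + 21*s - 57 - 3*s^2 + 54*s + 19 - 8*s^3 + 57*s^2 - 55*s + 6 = -8*s^3 + 54*s^2 + 20*s - 42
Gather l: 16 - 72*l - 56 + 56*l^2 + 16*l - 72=56*l^2 - 56*l - 112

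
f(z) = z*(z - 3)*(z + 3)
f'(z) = z*(z - 3) + z*(z + 3) + (z - 3)*(z + 3)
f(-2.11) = 9.60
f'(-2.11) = 4.36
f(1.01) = -8.06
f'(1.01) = -5.94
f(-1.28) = 9.42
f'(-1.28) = -4.08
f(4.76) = 65.01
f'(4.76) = 58.97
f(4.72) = 62.67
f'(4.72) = 57.84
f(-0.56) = 4.86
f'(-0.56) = -8.06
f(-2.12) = 9.55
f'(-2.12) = 4.48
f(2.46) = -7.25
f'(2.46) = 9.15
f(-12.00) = -1620.00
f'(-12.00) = 423.00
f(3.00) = 0.00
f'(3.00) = 18.00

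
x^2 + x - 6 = (x - 2)*(x + 3)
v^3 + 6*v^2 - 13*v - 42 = (v - 3)*(v + 2)*(v + 7)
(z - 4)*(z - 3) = z^2 - 7*z + 12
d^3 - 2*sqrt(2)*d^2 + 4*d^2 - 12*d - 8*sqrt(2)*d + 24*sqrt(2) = (d - 2)*(d + 6)*(d - 2*sqrt(2))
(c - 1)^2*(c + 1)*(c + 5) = c^4 + 4*c^3 - 6*c^2 - 4*c + 5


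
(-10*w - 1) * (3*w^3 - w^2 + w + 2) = -30*w^4 + 7*w^3 - 9*w^2 - 21*w - 2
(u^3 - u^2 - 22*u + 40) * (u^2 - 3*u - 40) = u^5 - 4*u^4 - 59*u^3 + 146*u^2 + 760*u - 1600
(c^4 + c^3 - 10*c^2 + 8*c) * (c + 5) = c^5 + 6*c^4 - 5*c^3 - 42*c^2 + 40*c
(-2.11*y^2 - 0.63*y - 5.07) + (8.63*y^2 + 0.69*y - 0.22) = 6.52*y^2 + 0.0599999999999999*y - 5.29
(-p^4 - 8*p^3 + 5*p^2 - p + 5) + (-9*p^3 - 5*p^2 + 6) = -p^4 - 17*p^3 - p + 11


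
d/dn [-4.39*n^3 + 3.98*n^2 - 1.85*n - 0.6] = -13.17*n^2 + 7.96*n - 1.85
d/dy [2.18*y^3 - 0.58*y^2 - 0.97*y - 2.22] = 6.54*y^2 - 1.16*y - 0.97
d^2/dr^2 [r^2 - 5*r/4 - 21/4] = 2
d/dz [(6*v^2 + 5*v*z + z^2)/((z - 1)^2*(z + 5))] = ((5*v + 2*z)*(z - 1)*(z + 5) - (z - 1)*(6*v^2 + 5*v*z + z^2) - 2*(z + 5)*(6*v^2 + 5*v*z + z^2))/((z - 1)^3*(z + 5)^2)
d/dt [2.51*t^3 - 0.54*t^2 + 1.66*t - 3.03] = 7.53*t^2 - 1.08*t + 1.66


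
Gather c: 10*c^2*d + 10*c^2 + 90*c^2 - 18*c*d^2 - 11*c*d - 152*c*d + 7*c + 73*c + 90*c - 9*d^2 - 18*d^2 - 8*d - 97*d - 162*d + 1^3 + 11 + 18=c^2*(10*d + 100) + c*(-18*d^2 - 163*d + 170) - 27*d^2 - 267*d + 30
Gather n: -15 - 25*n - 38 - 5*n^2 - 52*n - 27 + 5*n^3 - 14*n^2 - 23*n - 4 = 5*n^3 - 19*n^2 - 100*n - 84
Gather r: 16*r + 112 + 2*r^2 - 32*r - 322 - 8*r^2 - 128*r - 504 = -6*r^2 - 144*r - 714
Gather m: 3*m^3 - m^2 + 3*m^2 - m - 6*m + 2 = 3*m^3 + 2*m^2 - 7*m + 2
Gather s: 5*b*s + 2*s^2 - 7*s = 2*s^2 + s*(5*b - 7)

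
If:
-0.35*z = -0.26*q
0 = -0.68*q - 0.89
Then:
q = -1.31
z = -0.97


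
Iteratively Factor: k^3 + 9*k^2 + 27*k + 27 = (k + 3)*(k^2 + 6*k + 9) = (k + 3)^2*(k + 3)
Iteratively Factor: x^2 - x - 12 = (x + 3)*(x - 4)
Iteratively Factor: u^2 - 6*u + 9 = (u - 3)*(u - 3)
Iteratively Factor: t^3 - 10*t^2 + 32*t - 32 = (t - 4)*(t^2 - 6*t + 8) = (t - 4)*(t - 2)*(t - 4)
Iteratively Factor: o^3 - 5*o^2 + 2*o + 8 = (o - 4)*(o^2 - o - 2) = (o - 4)*(o + 1)*(o - 2)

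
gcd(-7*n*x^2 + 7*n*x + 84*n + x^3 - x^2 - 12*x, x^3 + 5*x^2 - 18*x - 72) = x^2 - x - 12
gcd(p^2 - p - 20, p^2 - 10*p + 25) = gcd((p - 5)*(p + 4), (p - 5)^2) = p - 5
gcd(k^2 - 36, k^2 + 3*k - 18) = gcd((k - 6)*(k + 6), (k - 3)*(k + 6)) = k + 6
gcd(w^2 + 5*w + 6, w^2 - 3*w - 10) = w + 2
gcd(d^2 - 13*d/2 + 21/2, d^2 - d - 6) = d - 3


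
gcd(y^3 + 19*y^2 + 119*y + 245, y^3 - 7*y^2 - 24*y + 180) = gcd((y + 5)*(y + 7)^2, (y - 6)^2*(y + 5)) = y + 5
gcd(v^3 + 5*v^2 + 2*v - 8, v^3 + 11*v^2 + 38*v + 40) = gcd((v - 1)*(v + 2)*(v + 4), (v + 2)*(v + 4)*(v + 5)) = v^2 + 6*v + 8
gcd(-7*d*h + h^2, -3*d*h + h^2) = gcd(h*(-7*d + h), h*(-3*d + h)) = h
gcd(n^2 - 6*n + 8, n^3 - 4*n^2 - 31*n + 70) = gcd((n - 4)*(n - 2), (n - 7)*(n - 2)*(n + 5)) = n - 2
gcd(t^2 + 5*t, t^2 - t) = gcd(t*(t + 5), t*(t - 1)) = t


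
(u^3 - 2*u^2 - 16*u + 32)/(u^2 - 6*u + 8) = u + 4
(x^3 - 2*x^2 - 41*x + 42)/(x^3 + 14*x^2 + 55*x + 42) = (x^2 - 8*x + 7)/(x^2 + 8*x + 7)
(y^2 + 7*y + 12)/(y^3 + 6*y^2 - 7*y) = (y^2 + 7*y + 12)/(y*(y^2 + 6*y - 7))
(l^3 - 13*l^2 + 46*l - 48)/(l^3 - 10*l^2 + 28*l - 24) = (l^2 - 11*l + 24)/(l^2 - 8*l + 12)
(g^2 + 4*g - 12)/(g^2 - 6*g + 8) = (g + 6)/(g - 4)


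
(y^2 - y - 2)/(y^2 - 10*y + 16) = (y + 1)/(y - 8)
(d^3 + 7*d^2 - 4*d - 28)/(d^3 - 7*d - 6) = (d^2 + 5*d - 14)/(d^2 - 2*d - 3)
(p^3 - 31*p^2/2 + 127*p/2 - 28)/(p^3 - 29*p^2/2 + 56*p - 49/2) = (p - 8)/(p - 7)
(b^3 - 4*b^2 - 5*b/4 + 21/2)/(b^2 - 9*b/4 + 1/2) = (4*b^2 - 8*b - 21)/(4*b - 1)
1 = 1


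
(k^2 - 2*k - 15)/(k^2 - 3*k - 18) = (k - 5)/(k - 6)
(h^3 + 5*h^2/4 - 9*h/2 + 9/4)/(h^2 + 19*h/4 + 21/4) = (4*h^2 - 7*h + 3)/(4*h + 7)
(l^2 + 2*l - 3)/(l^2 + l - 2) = (l + 3)/(l + 2)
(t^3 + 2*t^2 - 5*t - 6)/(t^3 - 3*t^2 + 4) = (t + 3)/(t - 2)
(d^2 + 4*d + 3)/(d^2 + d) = (d + 3)/d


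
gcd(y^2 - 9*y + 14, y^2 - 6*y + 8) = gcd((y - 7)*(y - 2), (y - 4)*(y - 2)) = y - 2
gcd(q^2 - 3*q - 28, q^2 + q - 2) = 1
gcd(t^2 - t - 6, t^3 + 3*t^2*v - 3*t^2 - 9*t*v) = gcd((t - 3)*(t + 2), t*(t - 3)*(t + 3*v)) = t - 3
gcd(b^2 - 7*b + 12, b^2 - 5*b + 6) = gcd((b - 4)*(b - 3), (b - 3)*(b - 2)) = b - 3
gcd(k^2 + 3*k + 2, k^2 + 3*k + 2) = k^2 + 3*k + 2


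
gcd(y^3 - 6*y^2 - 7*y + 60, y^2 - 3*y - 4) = y - 4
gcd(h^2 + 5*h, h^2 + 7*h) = h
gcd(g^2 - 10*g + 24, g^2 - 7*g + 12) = g - 4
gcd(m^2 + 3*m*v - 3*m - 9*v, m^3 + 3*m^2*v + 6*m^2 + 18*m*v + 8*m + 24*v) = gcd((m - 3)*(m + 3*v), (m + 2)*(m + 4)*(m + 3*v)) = m + 3*v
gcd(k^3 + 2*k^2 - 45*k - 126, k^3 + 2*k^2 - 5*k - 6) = k + 3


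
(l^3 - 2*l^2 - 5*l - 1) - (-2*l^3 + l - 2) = 3*l^3 - 2*l^2 - 6*l + 1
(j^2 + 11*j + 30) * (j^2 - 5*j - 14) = j^4 + 6*j^3 - 39*j^2 - 304*j - 420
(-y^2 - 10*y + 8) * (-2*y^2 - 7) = 2*y^4 + 20*y^3 - 9*y^2 + 70*y - 56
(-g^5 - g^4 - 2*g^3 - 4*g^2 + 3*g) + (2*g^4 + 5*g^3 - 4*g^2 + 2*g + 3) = -g^5 + g^4 + 3*g^3 - 8*g^2 + 5*g + 3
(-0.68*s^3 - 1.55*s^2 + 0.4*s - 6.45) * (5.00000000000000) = -3.4*s^3 - 7.75*s^2 + 2.0*s - 32.25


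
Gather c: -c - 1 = -c - 1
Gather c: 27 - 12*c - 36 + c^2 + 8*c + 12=c^2 - 4*c + 3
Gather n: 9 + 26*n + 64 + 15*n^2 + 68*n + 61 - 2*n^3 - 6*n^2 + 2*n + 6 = -2*n^3 + 9*n^2 + 96*n + 140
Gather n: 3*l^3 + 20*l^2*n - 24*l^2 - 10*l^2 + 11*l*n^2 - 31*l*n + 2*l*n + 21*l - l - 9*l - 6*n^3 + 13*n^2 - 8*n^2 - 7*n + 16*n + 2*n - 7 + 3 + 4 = 3*l^3 - 34*l^2 + 11*l - 6*n^3 + n^2*(11*l + 5) + n*(20*l^2 - 29*l + 11)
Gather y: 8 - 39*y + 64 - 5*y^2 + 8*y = -5*y^2 - 31*y + 72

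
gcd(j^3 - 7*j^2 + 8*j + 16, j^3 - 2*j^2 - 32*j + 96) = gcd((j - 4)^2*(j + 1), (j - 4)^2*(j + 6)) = j^2 - 8*j + 16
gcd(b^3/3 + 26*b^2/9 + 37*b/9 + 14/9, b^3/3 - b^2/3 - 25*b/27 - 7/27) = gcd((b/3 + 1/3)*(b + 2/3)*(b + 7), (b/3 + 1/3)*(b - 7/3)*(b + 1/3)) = b + 1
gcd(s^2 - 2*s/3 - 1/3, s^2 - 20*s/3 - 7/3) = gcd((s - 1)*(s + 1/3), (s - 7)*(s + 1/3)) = s + 1/3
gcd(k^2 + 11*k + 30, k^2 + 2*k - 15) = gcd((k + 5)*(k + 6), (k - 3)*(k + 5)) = k + 5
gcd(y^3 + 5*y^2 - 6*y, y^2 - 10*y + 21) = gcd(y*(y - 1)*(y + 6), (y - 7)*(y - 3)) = 1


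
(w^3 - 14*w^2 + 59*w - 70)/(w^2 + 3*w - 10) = (w^2 - 12*w + 35)/(w + 5)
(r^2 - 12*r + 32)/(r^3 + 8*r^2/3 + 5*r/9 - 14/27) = 27*(r^2 - 12*r + 32)/(27*r^3 + 72*r^2 + 15*r - 14)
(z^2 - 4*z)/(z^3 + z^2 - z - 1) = z*(z - 4)/(z^3 + z^2 - z - 1)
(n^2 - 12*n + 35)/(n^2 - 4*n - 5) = (n - 7)/(n + 1)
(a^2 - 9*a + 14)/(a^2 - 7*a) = (a - 2)/a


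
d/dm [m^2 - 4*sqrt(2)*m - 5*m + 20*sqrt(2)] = 2*m - 4*sqrt(2) - 5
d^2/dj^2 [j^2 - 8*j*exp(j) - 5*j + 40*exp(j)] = -8*j*exp(j) + 24*exp(j) + 2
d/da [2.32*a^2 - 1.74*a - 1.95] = 4.64*a - 1.74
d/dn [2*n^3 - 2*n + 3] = 6*n^2 - 2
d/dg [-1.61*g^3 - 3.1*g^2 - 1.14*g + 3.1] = -4.83*g^2 - 6.2*g - 1.14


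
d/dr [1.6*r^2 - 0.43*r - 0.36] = 3.2*r - 0.43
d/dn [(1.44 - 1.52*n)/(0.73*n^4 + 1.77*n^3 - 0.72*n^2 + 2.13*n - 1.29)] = (3.3288*n^4 + 1.176*n^3 - 8.7408*n^2 + 2.0736*n - 1.1064)/(0.5329*n^8 + 2.5842*n^7 + 2.0817*n^6 + 0.561*n^5 + 6.1752*n^4 - 7.6338*n^3 + 6.3945*n^2 - 5.4954*n + 1.6641)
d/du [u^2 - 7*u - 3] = 2*u - 7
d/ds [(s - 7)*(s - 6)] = 2*s - 13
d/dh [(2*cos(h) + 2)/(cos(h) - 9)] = 20*sin(h)/(cos(h) - 9)^2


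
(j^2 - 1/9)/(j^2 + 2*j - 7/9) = (3*j + 1)/(3*j + 7)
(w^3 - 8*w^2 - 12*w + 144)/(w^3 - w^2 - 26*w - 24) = (w - 6)/(w + 1)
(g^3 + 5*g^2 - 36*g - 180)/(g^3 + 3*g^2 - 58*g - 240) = (g - 6)/(g - 8)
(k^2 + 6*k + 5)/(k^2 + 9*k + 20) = (k + 1)/(k + 4)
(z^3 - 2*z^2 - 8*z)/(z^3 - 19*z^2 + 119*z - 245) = z*(z^2 - 2*z - 8)/(z^3 - 19*z^2 + 119*z - 245)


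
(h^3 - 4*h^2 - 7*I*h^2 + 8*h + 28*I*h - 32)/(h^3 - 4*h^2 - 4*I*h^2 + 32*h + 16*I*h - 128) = (h + I)/(h + 4*I)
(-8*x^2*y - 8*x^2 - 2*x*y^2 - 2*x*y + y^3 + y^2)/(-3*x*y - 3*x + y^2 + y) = (8*x^2 + 2*x*y - y^2)/(3*x - y)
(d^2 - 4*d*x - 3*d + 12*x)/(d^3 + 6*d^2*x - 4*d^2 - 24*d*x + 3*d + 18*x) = (d - 4*x)/(d^2 + 6*d*x - d - 6*x)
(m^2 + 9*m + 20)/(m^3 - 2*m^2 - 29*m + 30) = (m + 4)/(m^2 - 7*m + 6)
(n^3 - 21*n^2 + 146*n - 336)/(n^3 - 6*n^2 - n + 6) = (n^2 - 15*n + 56)/(n^2 - 1)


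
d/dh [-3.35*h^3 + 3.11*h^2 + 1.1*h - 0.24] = -10.05*h^2 + 6.22*h + 1.1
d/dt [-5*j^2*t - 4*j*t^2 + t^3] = -5*j^2 - 8*j*t + 3*t^2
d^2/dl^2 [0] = 0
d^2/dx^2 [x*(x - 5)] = 2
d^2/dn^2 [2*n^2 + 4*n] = 4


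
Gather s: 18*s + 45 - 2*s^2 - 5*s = -2*s^2 + 13*s + 45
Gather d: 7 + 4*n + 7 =4*n + 14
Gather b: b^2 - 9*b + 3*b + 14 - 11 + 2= b^2 - 6*b + 5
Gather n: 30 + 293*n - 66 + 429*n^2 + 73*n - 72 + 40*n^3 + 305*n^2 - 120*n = 40*n^3 + 734*n^2 + 246*n - 108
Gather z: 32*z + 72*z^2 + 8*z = 72*z^2 + 40*z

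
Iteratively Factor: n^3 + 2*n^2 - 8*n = (n - 2)*(n^2 + 4*n) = n*(n - 2)*(n + 4)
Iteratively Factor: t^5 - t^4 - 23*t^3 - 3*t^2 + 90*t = (t - 2)*(t^4 + t^3 - 21*t^2 - 45*t) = t*(t - 2)*(t^3 + t^2 - 21*t - 45) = t*(t - 2)*(t + 3)*(t^2 - 2*t - 15) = t*(t - 2)*(t + 3)^2*(t - 5)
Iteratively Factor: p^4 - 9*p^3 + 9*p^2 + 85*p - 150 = (p - 5)*(p^3 - 4*p^2 - 11*p + 30) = (p - 5)^2*(p^2 + p - 6) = (p - 5)^2*(p + 3)*(p - 2)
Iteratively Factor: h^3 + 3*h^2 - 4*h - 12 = (h + 2)*(h^2 + h - 6) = (h - 2)*(h + 2)*(h + 3)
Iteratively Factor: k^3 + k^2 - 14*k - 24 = (k - 4)*(k^2 + 5*k + 6) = (k - 4)*(k + 3)*(k + 2)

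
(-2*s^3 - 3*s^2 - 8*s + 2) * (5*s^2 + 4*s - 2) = -10*s^5 - 23*s^4 - 48*s^3 - 16*s^2 + 24*s - 4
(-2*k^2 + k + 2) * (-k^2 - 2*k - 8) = 2*k^4 + 3*k^3 + 12*k^2 - 12*k - 16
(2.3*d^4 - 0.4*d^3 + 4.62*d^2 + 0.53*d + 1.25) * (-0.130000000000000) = -0.299*d^4 + 0.052*d^3 - 0.6006*d^2 - 0.0689*d - 0.1625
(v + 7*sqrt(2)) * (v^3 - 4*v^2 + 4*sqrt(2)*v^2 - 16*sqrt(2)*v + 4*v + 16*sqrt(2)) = v^4 - 4*v^3 + 11*sqrt(2)*v^3 - 44*sqrt(2)*v^2 + 60*v^2 - 224*v + 44*sqrt(2)*v + 224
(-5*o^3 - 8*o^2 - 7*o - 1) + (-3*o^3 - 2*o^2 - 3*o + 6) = -8*o^3 - 10*o^2 - 10*o + 5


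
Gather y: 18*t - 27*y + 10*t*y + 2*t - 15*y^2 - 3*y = 20*t - 15*y^2 + y*(10*t - 30)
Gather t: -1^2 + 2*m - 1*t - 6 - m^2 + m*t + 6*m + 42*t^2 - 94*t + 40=-m^2 + 8*m + 42*t^2 + t*(m - 95) + 33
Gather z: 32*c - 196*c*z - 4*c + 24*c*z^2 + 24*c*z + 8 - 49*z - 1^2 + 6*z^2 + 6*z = 28*c + z^2*(24*c + 6) + z*(-172*c - 43) + 7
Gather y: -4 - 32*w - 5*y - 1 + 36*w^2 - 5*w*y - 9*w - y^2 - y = 36*w^2 - 41*w - y^2 + y*(-5*w - 6) - 5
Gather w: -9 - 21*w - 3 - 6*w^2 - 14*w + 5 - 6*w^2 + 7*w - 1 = -12*w^2 - 28*w - 8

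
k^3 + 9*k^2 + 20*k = k*(k + 4)*(k + 5)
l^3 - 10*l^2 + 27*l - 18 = (l - 6)*(l - 3)*(l - 1)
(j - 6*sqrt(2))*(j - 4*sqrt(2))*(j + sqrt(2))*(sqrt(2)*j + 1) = sqrt(2)*j^4 - 17*j^3 + 19*sqrt(2)*j^2 + 124*j + 48*sqrt(2)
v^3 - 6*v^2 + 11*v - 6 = (v - 3)*(v - 2)*(v - 1)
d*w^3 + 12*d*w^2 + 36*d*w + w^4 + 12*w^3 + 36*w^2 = w*(d + w)*(w + 6)^2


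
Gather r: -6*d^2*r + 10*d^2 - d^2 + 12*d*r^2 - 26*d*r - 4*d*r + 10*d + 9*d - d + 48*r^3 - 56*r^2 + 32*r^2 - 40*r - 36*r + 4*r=9*d^2 + 18*d + 48*r^3 + r^2*(12*d - 24) + r*(-6*d^2 - 30*d - 72)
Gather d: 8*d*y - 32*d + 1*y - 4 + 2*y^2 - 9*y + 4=d*(8*y - 32) + 2*y^2 - 8*y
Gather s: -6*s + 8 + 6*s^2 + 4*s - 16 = 6*s^2 - 2*s - 8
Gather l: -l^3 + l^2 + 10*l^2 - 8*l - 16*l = -l^3 + 11*l^2 - 24*l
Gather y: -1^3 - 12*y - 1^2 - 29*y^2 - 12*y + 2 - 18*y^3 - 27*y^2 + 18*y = -18*y^3 - 56*y^2 - 6*y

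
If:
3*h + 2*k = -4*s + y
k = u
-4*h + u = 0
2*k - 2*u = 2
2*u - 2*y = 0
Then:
No Solution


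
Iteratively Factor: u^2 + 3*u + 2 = (u + 1)*(u + 2)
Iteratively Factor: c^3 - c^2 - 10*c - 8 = (c + 2)*(c^2 - 3*c - 4) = (c - 4)*(c + 2)*(c + 1)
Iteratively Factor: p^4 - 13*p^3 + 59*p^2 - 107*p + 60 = (p - 5)*(p^3 - 8*p^2 + 19*p - 12) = (p - 5)*(p - 1)*(p^2 - 7*p + 12) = (p - 5)*(p - 3)*(p - 1)*(p - 4)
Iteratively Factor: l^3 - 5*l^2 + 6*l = (l - 3)*(l^2 - 2*l) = (l - 3)*(l - 2)*(l)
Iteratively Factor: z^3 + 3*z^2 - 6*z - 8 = (z - 2)*(z^2 + 5*z + 4) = (z - 2)*(z + 4)*(z + 1)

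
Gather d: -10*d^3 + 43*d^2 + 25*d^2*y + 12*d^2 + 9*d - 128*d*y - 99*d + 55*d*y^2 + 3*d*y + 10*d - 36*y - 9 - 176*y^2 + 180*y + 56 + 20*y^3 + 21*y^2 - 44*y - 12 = -10*d^3 + d^2*(25*y + 55) + d*(55*y^2 - 125*y - 80) + 20*y^3 - 155*y^2 + 100*y + 35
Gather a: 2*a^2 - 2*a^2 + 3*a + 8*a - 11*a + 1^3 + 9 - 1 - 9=0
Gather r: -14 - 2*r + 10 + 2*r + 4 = 0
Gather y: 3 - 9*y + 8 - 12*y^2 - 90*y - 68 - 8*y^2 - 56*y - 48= -20*y^2 - 155*y - 105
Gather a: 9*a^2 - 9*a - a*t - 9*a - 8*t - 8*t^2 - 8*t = 9*a^2 + a*(-t - 18) - 8*t^2 - 16*t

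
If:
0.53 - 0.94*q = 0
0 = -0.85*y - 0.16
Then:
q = 0.56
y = -0.19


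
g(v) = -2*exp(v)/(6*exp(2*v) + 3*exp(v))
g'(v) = -2*(-12*exp(2*v) - 3*exp(v))*exp(v)/(6*exp(2*v) + 3*exp(v))^2 - 2*exp(v)/(6*exp(2*v) + 3*exp(v))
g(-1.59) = -0.47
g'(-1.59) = 0.14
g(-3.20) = -0.62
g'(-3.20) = 0.05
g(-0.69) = -0.33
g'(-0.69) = 0.17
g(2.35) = -0.03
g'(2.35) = 0.03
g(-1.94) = -0.52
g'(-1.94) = 0.12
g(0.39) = -0.17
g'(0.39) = 0.13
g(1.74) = -0.05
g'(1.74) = 0.05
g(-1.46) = -0.46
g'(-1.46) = 0.14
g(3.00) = -0.02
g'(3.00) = 0.02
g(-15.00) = -0.67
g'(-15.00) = 0.00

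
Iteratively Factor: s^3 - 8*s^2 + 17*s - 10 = (s - 5)*(s^2 - 3*s + 2) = (s - 5)*(s - 2)*(s - 1)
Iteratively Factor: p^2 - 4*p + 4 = (p - 2)*(p - 2)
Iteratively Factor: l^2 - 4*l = (l)*(l - 4)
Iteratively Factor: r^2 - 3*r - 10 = (r - 5)*(r + 2)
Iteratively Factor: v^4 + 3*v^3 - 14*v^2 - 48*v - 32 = (v + 2)*(v^3 + v^2 - 16*v - 16) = (v + 1)*(v + 2)*(v^2 - 16) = (v - 4)*(v + 1)*(v + 2)*(v + 4)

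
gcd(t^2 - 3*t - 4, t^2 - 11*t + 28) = t - 4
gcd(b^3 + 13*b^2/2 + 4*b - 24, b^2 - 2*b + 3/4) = b - 3/2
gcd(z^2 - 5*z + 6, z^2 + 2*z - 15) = z - 3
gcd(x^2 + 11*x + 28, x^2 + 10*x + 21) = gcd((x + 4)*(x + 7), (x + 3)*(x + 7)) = x + 7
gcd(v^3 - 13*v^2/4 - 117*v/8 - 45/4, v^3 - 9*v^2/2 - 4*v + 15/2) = v + 3/2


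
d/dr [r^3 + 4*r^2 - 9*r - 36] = 3*r^2 + 8*r - 9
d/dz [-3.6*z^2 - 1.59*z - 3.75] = -7.2*z - 1.59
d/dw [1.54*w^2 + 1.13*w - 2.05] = 3.08*w + 1.13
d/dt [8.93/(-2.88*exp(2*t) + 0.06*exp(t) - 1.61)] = (51.4368*exp(t) - 0.5358)*exp(t)/(2.88*exp(2*t) - 0.06*exp(t) + 1.61)^2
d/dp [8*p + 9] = 8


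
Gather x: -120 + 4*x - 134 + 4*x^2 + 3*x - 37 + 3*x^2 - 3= 7*x^2 + 7*x - 294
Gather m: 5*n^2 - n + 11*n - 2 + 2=5*n^2 + 10*n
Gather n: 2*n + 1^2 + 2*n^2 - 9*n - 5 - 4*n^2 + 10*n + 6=-2*n^2 + 3*n + 2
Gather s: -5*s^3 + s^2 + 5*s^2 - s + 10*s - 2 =-5*s^3 + 6*s^2 + 9*s - 2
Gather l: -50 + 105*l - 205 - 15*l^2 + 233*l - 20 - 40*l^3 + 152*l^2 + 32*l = -40*l^3 + 137*l^2 + 370*l - 275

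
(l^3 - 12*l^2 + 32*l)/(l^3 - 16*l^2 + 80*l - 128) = l/(l - 4)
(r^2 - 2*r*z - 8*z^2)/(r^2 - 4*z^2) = (-r + 4*z)/(-r + 2*z)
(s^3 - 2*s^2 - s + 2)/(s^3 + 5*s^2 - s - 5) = (s - 2)/(s + 5)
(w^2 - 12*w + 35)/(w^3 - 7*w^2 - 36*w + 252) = (w - 5)/(w^2 - 36)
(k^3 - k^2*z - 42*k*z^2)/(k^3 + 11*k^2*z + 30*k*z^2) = (k - 7*z)/(k + 5*z)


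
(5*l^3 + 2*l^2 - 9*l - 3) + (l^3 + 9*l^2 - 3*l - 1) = 6*l^3 + 11*l^2 - 12*l - 4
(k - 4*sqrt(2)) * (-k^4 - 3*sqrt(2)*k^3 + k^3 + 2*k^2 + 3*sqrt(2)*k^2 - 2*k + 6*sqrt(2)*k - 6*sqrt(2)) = -k^5 + k^4 + sqrt(2)*k^4 - sqrt(2)*k^3 + 26*k^3 - 26*k^2 - 2*sqrt(2)*k^2 - 48*k + 2*sqrt(2)*k + 48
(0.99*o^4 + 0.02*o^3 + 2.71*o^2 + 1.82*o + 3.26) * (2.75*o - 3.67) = 2.7225*o^5 - 3.5783*o^4 + 7.3791*o^3 - 4.9407*o^2 + 2.2856*o - 11.9642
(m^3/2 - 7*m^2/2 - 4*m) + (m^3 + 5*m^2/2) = 3*m^3/2 - m^2 - 4*m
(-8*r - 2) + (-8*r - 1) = -16*r - 3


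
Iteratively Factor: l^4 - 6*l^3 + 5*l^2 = (l - 5)*(l^3 - l^2) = l*(l - 5)*(l^2 - l) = l*(l - 5)*(l - 1)*(l)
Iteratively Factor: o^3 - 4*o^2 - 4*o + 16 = (o - 4)*(o^2 - 4) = (o - 4)*(o + 2)*(o - 2)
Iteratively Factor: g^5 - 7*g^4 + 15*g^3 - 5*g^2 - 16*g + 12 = (g - 3)*(g^4 - 4*g^3 + 3*g^2 + 4*g - 4) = (g - 3)*(g - 1)*(g^3 - 3*g^2 + 4) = (g - 3)*(g - 1)*(g + 1)*(g^2 - 4*g + 4) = (g - 3)*(g - 2)*(g - 1)*(g + 1)*(g - 2)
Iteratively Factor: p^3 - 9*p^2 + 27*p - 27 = (p - 3)*(p^2 - 6*p + 9) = (p - 3)^2*(p - 3)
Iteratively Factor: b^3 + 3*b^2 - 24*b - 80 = (b - 5)*(b^2 + 8*b + 16) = (b - 5)*(b + 4)*(b + 4)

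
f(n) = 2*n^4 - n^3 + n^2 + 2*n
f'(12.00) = 13418.00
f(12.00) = 39912.00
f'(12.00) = 13418.00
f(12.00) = 39912.00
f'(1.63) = 31.94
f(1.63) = 15.70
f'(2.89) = 175.82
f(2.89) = 129.51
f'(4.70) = 775.71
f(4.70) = 903.60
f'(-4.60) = -849.37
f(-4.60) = 1004.79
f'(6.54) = 2124.58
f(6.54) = 3434.94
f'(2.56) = 121.68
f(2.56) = 80.80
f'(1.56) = 28.19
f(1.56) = 13.60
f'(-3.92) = -533.83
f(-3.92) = 540.02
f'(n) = 8*n^3 - 3*n^2 + 2*n + 2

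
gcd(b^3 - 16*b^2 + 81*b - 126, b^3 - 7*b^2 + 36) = b^2 - 9*b + 18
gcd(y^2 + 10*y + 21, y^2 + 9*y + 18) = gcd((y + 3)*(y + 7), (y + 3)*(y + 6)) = y + 3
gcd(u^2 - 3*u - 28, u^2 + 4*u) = u + 4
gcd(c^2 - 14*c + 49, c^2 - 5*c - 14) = c - 7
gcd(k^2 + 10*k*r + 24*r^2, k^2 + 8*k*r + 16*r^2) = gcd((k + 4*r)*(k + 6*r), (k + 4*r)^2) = k + 4*r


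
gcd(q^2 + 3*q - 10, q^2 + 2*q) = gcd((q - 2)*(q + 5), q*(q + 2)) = 1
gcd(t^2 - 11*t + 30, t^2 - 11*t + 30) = t^2 - 11*t + 30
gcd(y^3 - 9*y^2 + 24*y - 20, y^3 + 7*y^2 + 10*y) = 1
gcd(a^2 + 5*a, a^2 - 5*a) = a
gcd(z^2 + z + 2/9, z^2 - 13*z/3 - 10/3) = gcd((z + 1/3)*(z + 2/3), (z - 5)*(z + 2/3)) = z + 2/3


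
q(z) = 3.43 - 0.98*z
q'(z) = -0.980000000000000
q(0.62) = 2.82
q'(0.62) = -0.98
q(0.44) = 3.00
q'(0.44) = -0.98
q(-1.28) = 4.68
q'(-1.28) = -0.98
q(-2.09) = 5.48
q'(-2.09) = -0.98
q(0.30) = 3.14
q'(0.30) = -0.98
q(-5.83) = 9.14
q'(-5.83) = -0.98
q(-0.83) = 4.24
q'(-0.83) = -0.98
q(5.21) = -1.68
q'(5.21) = -0.98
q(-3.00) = 6.37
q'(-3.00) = -0.98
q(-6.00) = 9.31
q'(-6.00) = -0.98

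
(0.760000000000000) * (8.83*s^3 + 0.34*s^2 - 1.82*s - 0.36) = 6.7108*s^3 + 0.2584*s^2 - 1.3832*s - 0.2736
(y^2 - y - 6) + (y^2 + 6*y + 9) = 2*y^2 + 5*y + 3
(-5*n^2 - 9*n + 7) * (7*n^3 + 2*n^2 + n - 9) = -35*n^5 - 73*n^4 + 26*n^3 + 50*n^2 + 88*n - 63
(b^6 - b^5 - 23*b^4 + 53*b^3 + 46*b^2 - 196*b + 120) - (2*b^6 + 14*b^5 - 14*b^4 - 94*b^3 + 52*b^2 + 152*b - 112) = -b^6 - 15*b^5 - 9*b^4 + 147*b^3 - 6*b^2 - 348*b + 232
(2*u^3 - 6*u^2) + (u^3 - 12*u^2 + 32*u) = 3*u^3 - 18*u^2 + 32*u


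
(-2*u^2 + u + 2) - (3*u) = -2*u^2 - 2*u + 2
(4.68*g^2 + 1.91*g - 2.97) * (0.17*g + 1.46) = 0.7956*g^3 + 7.1575*g^2 + 2.2837*g - 4.3362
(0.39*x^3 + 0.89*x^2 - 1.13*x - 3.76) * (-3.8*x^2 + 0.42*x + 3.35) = -1.482*x^5 - 3.2182*x^4 + 5.9743*x^3 + 16.7949*x^2 - 5.3647*x - 12.596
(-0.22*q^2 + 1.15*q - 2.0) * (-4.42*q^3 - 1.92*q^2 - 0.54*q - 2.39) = 0.9724*q^5 - 4.6606*q^4 + 6.7508*q^3 + 3.7448*q^2 - 1.6685*q + 4.78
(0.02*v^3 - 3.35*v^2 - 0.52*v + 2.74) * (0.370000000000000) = 0.0074*v^3 - 1.2395*v^2 - 0.1924*v + 1.0138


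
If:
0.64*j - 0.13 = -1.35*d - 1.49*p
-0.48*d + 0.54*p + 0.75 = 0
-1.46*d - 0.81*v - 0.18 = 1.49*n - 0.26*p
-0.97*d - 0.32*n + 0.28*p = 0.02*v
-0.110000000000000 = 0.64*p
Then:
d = 1.37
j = -2.28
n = -4.67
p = -0.17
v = 5.84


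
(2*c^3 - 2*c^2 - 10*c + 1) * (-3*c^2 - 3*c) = -6*c^5 + 36*c^3 + 27*c^2 - 3*c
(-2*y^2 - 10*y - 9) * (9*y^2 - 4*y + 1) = -18*y^4 - 82*y^3 - 43*y^2 + 26*y - 9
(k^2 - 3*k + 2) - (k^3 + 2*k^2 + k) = -k^3 - k^2 - 4*k + 2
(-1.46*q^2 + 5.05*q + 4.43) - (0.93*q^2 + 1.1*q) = -2.39*q^2 + 3.95*q + 4.43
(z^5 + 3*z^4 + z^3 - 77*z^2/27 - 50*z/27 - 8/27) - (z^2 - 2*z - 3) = z^5 + 3*z^4 + z^3 - 104*z^2/27 + 4*z/27 + 73/27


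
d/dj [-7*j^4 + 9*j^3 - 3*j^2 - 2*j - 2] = -28*j^3 + 27*j^2 - 6*j - 2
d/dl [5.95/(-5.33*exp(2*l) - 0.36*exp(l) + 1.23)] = (63.427*exp(l) + 2.142)*exp(l)/(5.33*exp(2*l) + 0.36*exp(l) - 1.23)^2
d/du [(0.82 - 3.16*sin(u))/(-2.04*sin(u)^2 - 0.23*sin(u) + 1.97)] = (-6.4464*sin(u)^2 + 3.3456*sin(u) - 6.0366)*cos(u)/(4.1616*sin(u)^4 + 0.9384*sin(u)^3 - 7.9847*sin(u)^2 - 0.9062*sin(u) + 3.8809)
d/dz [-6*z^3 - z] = -18*z^2 - 1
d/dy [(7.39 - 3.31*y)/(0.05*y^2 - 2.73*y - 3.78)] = (0.1655*y^2 - 0.739000000000001*y + 32.6865)/(0.0025*y^4 - 0.273*y^3 + 7.0749*y^2 + 20.6388*y + 14.2884)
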